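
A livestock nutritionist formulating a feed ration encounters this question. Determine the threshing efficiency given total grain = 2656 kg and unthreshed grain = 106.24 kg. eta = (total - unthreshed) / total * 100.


eta = (total - unthreshed) / total * 100
    = (2656 - 106.24) / 2656 * 100
    = 2549.76 / 2656 * 100
    = 96%


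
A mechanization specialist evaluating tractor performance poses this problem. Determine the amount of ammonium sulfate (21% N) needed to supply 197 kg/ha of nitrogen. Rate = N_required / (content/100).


Rate = N_required / (N_content / 100)
     = 197 / (21 / 100)
     = 197 / 0.21
     = 938.10 kg/ha


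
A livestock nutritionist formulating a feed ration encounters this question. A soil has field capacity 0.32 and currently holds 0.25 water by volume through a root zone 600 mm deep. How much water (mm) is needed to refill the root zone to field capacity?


SMD = (FC - theta) * D
    = (0.32 - 0.25) * 600
    = 0.070 * 600
    = 42 mm


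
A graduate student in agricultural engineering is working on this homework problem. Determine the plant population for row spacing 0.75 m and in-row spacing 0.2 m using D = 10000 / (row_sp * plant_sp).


D = 10000 / (row_sp * plant_sp)
  = 10000 / (0.75 * 0.2)
  = 10000 / 0.1500
  = 66666.67 plants/ha


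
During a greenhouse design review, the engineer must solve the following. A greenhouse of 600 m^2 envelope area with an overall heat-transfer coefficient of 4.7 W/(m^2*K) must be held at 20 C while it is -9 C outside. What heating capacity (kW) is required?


dT = 20 - (-9) = 29 K
Q = U * A * dT
  = 4.7 * 600 * 29
  = 81780 W = 81.78 kW


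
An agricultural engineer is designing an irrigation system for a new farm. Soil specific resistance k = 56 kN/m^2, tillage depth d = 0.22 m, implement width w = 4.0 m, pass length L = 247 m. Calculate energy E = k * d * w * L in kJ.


E = k * d * w * L
  = 56 * 0.22 * 4.0 * 247
  = 12172.16 kJ


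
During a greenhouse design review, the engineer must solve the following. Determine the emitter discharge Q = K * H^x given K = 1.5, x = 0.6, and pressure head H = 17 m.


Q = K * H^x
  = 1.5 * 17^0.6
  = 1.5 * 5.4736
  = 8.21 L/h


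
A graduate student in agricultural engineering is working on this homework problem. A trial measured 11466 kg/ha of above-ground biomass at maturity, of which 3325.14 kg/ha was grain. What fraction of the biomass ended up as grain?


HI = grain_yield / biomass
   = 3325.14 / 11466
   = 0.29


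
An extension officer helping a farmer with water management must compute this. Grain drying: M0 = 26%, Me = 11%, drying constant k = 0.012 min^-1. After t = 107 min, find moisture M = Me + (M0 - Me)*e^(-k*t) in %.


M = Me + (M0 - Me) * e^(-k*t)
  = 11 + (26 - 11) * e^(-0.012*107)
  = 11 + 15 * e^(-1.284)
  = 11 + 15 * 0.27693
  = 11 + 4.1539
  = 15.15%


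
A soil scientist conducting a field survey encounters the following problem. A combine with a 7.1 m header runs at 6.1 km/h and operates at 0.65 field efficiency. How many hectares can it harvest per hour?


C = w * v * eta_f / 10
  = 7.1 * 6.1 * 0.65 / 10
  = 28.15 / 10
  = 2.82 ha/h


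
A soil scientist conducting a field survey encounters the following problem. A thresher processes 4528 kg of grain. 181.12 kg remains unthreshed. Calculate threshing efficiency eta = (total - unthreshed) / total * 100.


eta = (total - unthreshed) / total * 100
    = (4528 - 181.12) / 4528 * 100
    = 4346.88 / 4528 * 100
    = 96%


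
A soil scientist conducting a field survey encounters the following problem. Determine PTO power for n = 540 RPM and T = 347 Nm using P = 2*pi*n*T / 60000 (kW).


P = 2*pi*n*T / 60000
  = 2*pi * 540 * 347 / 60000
  = 1177343.26 / 60000
  = 19.62 kW


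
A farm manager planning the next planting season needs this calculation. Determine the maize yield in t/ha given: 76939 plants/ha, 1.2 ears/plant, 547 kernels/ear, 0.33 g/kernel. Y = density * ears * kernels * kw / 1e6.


Y = density * ears * kernels * kw
  = 76939 * 1.2 * 547 * 0.33 g/ha
  = 16665910.67 g/ha
  = 16665.91 kg/ha = 16.67 t/ha


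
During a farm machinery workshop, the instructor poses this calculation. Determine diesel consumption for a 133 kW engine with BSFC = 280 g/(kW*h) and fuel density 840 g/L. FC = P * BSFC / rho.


FC = P * BSFC / rho_fuel
   = 133 * 280 / 840
   = 37240 / 840
   = 44.33 L/h


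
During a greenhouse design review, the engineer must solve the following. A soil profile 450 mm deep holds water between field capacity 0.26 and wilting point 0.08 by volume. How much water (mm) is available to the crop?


AW = (FC - WP) * D
   = (0.26 - 0.08) * 450
   = 0.18 * 450
   = 81 mm


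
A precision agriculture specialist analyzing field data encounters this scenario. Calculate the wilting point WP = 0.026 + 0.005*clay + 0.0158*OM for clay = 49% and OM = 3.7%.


WP = 0.026 + 0.005*49 + 0.0158*3.7
   = 0.026 + 0.2450 + 0.0585
   = 0.3295


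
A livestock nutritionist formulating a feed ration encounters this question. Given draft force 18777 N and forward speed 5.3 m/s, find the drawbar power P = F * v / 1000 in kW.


P = F * v / 1000
  = 18777 * 5.3 / 1000
  = 99518.10 / 1000
  = 99.52 kW


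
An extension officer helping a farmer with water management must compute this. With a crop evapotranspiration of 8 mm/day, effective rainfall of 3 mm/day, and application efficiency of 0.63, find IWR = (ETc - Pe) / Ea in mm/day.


IWR = (ETc - Pe) / Ea
    = (8 - 3) / 0.63
    = 5 / 0.63
    = 7.94 mm/day


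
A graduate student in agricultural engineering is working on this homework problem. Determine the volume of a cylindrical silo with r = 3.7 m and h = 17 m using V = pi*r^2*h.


V = pi * r^2 * h
  = pi * 3.7^2 * 17
  = pi * 13.69 * 17
  = 731.14 m^3


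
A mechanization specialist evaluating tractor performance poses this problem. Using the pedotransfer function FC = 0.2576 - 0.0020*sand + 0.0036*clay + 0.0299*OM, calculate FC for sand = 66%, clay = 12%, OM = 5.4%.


FC = 0.2576 - 0.0020*66 + 0.0036*12 + 0.0299*5.4
   = 0.2576 - 0.1320 + 0.0432 + 0.1615
   = 0.3303


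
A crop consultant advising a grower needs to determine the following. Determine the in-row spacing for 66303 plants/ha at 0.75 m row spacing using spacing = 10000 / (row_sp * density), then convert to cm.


spacing = 10000 / (row_sp * density)
        = 10000 / (0.75 * 66303)
        = 10000 / 49727.25
        = 0.20110 m = 20.11 cm


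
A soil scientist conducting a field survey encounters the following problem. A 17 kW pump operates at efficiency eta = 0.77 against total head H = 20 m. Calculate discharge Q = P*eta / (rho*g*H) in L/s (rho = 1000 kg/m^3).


Q = (P * 1000 * eta) / (rho * g * H)
  = (17 * 1000 * 0.77) / (1000 * 9.81 * 20)
  = 13090 / 196200
  = 0.06672 m^3/s = 66.72 L/s


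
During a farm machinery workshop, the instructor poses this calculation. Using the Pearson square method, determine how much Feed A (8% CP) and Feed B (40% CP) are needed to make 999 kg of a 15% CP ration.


parts_A = CP_b - target = 40 - 15 = 25
parts_B = target - CP_a = 15 - 8 = 7
total_parts = 25 + 7 = 32
Feed A = 999 * 25 / 32 = 780.47 kg
Feed B = 999 * 7 / 32 = 218.53 kg

780.47 kg


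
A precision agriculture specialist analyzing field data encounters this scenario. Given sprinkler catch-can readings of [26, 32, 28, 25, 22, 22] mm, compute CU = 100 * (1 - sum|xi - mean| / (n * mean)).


xbar = 155 / 6 = 25.833
sum|xi - xbar| = 17
CU = 100 * (1 - 17 / (6 * 25.833))
   = 100 * (1 - 0.1097)
   = 89.03%


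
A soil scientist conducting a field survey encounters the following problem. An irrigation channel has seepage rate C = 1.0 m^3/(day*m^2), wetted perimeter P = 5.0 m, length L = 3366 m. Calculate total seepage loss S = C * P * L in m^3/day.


S = C * P * L
  = 1.0 * 5.0 * 3366
  = 16830 m^3/day


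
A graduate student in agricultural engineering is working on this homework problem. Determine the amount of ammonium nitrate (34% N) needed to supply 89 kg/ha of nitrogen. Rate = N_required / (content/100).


Rate = N_required / (N_content / 100)
     = 89 / (34 / 100)
     = 89 / 0.34
     = 261.76 kg/ha


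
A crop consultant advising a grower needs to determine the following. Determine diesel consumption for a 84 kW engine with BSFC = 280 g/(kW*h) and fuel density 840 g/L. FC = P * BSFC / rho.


FC = P * BSFC / rho_fuel
   = 84 * 280 / 840
   = 23520 / 840
   = 28 L/h


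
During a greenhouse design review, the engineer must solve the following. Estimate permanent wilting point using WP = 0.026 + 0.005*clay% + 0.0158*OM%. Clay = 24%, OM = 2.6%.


WP = 0.026 + 0.005*24 + 0.0158*2.6
   = 0.026 + 0.1200 + 0.0411
   = 0.1871


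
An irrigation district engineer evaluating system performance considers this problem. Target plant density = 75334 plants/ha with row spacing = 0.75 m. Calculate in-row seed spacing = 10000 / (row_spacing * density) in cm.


spacing = 10000 / (row_sp * density)
        = 10000 / (0.75 * 75334)
        = 10000 / 56500.50
        = 0.17699 m = 17.70 cm


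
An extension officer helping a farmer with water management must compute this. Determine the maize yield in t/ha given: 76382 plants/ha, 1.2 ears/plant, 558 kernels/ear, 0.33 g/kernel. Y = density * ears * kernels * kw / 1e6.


Y = density * ears * kernels * kw
  = 76382 * 1.2 * 558 * 0.33 g/ha
  = 16877977.78 g/ha
  = 16877.98 kg/ha = 16.88 t/ha


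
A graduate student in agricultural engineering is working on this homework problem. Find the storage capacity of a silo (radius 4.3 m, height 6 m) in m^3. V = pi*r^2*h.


V = pi * r^2 * h
  = pi * 4.3^2 * 6
  = pi * 18.49 * 6
  = 348.53 m^3


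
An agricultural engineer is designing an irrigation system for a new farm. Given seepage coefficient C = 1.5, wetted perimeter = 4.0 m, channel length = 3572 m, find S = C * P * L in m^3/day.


S = C * P * L
  = 1.5 * 4.0 * 3572
  = 21432 m^3/day


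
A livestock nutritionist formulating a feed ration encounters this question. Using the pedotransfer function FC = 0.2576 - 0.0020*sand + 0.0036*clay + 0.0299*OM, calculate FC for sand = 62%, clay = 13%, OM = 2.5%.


FC = 0.2576 - 0.0020*62 + 0.0036*13 + 0.0299*2.5
   = 0.2576 - 0.1240 + 0.0468 + 0.0748
   = 0.2552


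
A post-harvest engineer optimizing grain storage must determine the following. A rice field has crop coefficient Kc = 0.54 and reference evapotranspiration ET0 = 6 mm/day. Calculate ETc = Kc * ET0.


ETc = Kc * ET0
    = 0.54 * 6
    = 3.24 mm/day


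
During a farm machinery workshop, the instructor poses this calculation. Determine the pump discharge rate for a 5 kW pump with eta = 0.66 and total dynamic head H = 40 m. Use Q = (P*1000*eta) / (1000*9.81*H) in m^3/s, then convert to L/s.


Q = (P * 1000 * eta) / (rho * g * H)
  = (5 * 1000 * 0.66) / (1000 * 9.81 * 40)
  = 3300 / 392400
  = 0.00841 m^3/s = 8.41 L/s


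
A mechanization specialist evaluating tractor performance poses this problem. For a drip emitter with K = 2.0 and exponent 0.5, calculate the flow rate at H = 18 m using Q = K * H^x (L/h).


Q = K * H^x
  = 2.0 * 18^0.5
  = 2.0 * 4.2426
  = 8.49 L/h


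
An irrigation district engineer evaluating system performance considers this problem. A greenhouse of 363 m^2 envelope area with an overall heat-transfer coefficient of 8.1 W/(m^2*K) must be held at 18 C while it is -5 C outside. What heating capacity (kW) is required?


dT = 18 - (-5) = 23 K
Q = U * A * dT
  = 8.1 * 363 * 23
  = 67626.90 W = 67.63 kW


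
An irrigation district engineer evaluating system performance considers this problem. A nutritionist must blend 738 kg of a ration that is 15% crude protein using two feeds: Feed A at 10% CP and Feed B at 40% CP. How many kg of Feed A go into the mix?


parts_A = CP_b - target = 40 - 15 = 25
parts_B = target - CP_a = 15 - 10 = 5
total_parts = 25 + 5 = 30
Feed A = 738 * 25 / 30 = 615 kg
Feed B = 738 * 5 / 30 = 123 kg

615 kg


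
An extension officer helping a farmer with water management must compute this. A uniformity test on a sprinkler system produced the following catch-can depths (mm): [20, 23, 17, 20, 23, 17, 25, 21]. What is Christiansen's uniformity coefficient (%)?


xbar = 166 / 8 = 20.750
sum|xi - xbar| = 18
CU = 100 * (1 - 18 / (8 * 20.750))
   = 100 * (1 - 0.1084)
   = 89.16%


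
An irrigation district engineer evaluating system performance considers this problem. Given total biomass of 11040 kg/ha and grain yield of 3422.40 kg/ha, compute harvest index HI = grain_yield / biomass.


HI = grain_yield / biomass
   = 3422.40 / 11040
   = 0.31


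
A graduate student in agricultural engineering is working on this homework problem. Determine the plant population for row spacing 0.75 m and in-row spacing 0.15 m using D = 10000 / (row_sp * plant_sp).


D = 10000 / (row_sp * plant_sp)
  = 10000 / (0.75 * 0.15)
  = 10000 / 0.1125
  = 88888.89 plants/ha


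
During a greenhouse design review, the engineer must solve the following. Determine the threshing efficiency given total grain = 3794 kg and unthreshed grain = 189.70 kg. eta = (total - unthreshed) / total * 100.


eta = (total - unthreshed) / total * 100
    = (3794 - 189.70) / 3794 * 100
    = 3604.30 / 3794 * 100
    = 95%


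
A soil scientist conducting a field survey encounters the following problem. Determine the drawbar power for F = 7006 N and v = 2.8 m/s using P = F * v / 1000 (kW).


P = F * v / 1000
  = 7006 * 2.8 / 1000
  = 19616.80 / 1000
  = 19.62 kW


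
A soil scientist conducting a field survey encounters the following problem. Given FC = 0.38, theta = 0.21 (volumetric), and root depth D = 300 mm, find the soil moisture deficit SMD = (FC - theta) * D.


SMD = (FC - theta) * D
    = (0.38 - 0.21) * 300
    = 0.170 * 300
    = 51 mm


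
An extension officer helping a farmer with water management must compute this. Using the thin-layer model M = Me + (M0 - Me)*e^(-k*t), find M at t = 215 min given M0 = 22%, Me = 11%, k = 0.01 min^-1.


M = Me + (M0 - Me) * e^(-k*t)
  = 11 + (22 - 11) * e^(-0.01*215)
  = 11 + 11 * e^(-2.150)
  = 11 + 11 * 0.11648
  = 11 + 1.2813
  = 12.28%


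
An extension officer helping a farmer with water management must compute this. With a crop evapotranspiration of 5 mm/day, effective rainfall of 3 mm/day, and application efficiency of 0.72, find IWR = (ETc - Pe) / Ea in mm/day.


IWR = (ETc - Pe) / Ea
    = (5 - 3) / 0.72
    = 2 / 0.72
    = 2.78 mm/day


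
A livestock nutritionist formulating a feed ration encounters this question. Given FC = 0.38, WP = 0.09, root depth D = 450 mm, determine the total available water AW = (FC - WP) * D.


AW = (FC - WP) * D
   = (0.38 - 0.09) * 450
   = 0.29 * 450
   = 130.50 mm


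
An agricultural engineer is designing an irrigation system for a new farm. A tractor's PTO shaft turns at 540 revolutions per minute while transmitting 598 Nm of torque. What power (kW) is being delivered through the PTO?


P = 2*pi*n*T / 60000
  = 2*pi * 540 * 598 / 60000
  = 2028966.20 / 60000
  = 33.82 kW


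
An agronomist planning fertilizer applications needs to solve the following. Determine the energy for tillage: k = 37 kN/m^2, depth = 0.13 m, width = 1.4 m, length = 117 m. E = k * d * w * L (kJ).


E = k * d * w * L
  = 37 * 0.13 * 1.4 * 117
  = 787.88 kJ


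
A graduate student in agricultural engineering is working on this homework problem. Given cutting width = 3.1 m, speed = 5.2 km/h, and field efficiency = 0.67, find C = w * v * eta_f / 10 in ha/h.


C = w * v * eta_f / 10
  = 3.1 * 5.2 * 0.67 / 10
  = 10.80 / 10
  = 1.08 ha/h


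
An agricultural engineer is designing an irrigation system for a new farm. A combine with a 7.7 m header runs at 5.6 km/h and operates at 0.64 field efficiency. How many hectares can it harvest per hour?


C = w * v * eta_f / 10
  = 7.7 * 5.6 * 0.64 / 10
  = 27.60 / 10
  = 2.76 ha/h


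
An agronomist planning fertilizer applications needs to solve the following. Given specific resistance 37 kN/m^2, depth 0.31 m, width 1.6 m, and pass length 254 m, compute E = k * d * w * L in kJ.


E = k * d * w * L
  = 37 * 0.31 * 1.6 * 254
  = 4661.41 kJ


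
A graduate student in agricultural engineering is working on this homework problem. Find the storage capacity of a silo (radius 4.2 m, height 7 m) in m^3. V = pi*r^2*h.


V = pi * r^2 * h
  = pi * 4.2^2 * 7
  = pi * 17.64 * 7
  = 387.92 m^3


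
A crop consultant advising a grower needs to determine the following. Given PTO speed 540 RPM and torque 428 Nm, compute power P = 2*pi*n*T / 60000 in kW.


P = 2*pi*n*T / 60000
  = 2*pi * 540 * 428 / 60000
  = 1452169.79 / 60000
  = 24.20 kW


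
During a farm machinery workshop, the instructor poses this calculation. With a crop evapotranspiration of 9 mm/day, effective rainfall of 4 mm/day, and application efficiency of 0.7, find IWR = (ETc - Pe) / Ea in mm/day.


IWR = (ETc - Pe) / Ea
    = (9 - 4) / 0.7
    = 5 / 0.7
    = 7.14 mm/day


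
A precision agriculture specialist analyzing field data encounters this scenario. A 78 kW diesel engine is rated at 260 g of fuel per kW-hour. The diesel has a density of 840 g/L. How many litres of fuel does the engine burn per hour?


FC = P * BSFC / rho_fuel
   = 78 * 260 / 840
   = 20280 / 840
   = 24.14 L/h


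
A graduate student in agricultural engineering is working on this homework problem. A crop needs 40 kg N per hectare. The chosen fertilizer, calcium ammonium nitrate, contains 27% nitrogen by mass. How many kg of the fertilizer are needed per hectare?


Rate = N_required / (N_content / 100)
     = 40 / (27 / 100)
     = 40 / 0.27
     = 148.15 kg/ha


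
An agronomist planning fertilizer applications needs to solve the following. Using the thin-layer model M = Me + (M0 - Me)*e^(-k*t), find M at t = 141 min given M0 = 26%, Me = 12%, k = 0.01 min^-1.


M = Me + (M0 - Me) * e^(-k*t)
  = 12 + (26 - 12) * e^(-0.01*141)
  = 12 + 14 * e^(-1.410)
  = 12 + 14 * 0.24414
  = 12 + 3.4180
  = 15.42%


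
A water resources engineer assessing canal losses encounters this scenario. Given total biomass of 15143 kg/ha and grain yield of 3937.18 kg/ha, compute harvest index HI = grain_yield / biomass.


HI = grain_yield / biomass
   = 3937.18 / 15143
   = 0.26


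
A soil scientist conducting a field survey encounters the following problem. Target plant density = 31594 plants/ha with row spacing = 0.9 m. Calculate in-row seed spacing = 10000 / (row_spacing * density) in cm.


spacing = 10000 / (row_sp * density)
        = 10000 / (0.9 * 31594)
        = 10000 / 28434.60
        = 0.35168 m = 35.17 cm


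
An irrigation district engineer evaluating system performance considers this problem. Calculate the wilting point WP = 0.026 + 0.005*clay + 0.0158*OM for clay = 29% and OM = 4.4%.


WP = 0.026 + 0.005*29 + 0.0158*4.4
   = 0.026 + 0.1450 + 0.0695
   = 0.2405


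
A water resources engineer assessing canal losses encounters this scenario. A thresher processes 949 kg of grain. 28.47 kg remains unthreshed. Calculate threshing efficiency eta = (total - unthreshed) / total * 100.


eta = (total - unthreshed) / total * 100
    = (949 - 28.47) / 949 * 100
    = 920.53 / 949 * 100
    = 97%


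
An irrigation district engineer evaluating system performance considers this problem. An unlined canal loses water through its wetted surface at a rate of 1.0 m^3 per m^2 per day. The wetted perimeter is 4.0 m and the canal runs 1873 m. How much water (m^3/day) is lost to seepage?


S = C * P * L
  = 1.0 * 4.0 * 1873
  = 7492 m^3/day


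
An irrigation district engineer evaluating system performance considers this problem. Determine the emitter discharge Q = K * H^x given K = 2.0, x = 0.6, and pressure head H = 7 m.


Q = K * H^x
  = 2.0 * 7^0.6
  = 2.0 * 3.2141
  = 6.43 L/h


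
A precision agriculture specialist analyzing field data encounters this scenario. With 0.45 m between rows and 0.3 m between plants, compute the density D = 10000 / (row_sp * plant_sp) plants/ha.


D = 10000 / (row_sp * plant_sp)
  = 10000 / (0.45 * 0.3)
  = 10000 / 0.1350
  = 74074.07 plants/ha


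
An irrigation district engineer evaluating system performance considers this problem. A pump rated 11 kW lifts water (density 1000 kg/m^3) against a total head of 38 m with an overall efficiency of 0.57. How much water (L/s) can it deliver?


Q = (P * 1000 * eta) / (rho * g * H)
  = (11 * 1000 * 0.57) / (1000 * 9.81 * 38)
  = 6270 / 372780
  = 0.01682 m^3/s = 16.82 L/s


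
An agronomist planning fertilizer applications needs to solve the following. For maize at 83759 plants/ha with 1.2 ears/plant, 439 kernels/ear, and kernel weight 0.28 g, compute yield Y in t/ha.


Y = density * ears * kernels * kw
  = 83759 * 1.2 * 439 * 0.28 g/ha
  = 12354787.54 g/ha
  = 12354.79 kg/ha = 12.35 t/ha


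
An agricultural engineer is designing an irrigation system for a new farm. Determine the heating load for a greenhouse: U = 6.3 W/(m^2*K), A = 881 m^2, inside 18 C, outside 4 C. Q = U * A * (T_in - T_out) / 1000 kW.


dT = 18 - (4) = 14 K
Q = U * A * dT
  = 6.3 * 881 * 14
  = 77704.20 W = 77.70 kW


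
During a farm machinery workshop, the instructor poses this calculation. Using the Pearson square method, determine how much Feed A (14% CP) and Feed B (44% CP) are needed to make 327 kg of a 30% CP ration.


parts_A = CP_b - target = 44 - 30 = 14
parts_B = target - CP_a = 30 - 14 = 16
total_parts = 14 + 16 = 30
Feed A = 327 * 14 / 30 = 152.60 kg
Feed B = 327 * 16 / 30 = 174.40 kg

152.60 kg


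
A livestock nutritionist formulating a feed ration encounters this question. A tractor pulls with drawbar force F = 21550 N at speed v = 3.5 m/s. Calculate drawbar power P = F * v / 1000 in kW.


P = F * v / 1000
  = 21550 * 3.5 / 1000
  = 75425 / 1000
  = 75.43 kW


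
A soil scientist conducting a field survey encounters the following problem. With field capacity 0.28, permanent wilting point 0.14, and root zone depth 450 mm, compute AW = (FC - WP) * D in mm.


AW = (FC - WP) * D
   = (0.28 - 0.14) * 450
   = 0.14 * 450
   = 63 mm


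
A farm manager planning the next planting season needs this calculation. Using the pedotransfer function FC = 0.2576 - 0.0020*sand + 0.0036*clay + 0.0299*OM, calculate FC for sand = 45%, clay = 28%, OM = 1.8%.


FC = 0.2576 - 0.0020*45 + 0.0036*28 + 0.0299*1.8
   = 0.2576 - 0.0900 + 0.1008 + 0.0538
   = 0.3222


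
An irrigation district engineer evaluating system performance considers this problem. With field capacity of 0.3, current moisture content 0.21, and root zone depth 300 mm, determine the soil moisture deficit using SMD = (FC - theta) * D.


SMD = (FC - theta) * D
    = (0.3 - 0.21) * 300
    = 0.090 * 300
    = 27 mm


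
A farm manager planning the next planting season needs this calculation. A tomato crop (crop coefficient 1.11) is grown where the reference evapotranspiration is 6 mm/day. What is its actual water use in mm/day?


ETc = Kc * ET0
    = 1.11 * 6
    = 6.66 mm/day


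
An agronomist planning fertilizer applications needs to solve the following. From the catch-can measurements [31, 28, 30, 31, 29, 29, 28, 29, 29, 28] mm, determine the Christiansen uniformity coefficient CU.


xbar = 292 / 10 = 29.200
sum|xi - xbar| = 8.800
CU = 100 * (1 - 8.800 / (10 * 29.200))
   = 100 * (1 - 0.0301)
   = 96.99%


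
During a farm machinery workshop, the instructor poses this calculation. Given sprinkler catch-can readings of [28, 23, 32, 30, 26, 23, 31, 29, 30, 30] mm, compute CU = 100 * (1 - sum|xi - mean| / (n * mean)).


xbar = 282 / 10 = 28.200
sum|xi - xbar| = 25.600
CU = 100 * (1 - 25.600 / (10 * 28.200))
   = 100 * (1 - 0.0908)
   = 90.92%


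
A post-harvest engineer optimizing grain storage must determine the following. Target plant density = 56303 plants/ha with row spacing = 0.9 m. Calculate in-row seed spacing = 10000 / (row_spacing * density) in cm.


spacing = 10000 / (row_sp * density)
        = 10000 / (0.9 * 56303)
        = 10000 / 50672.70
        = 0.19734 m = 19.73 cm


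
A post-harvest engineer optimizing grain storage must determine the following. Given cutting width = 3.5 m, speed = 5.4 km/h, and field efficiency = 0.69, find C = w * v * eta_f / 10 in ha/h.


C = w * v * eta_f / 10
  = 3.5 * 5.4 * 0.69 / 10
  = 13.04 / 10
  = 1.30 ha/h


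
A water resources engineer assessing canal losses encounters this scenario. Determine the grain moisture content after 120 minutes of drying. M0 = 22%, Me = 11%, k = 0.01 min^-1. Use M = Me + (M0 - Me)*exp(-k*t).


M = Me + (M0 - Me) * e^(-k*t)
  = 11 + (22 - 11) * e^(-0.01*120)
  = 11 + 11 * e^(-1.200)
  = 11 + 11 * 0.30119
  = 11 + 3.3131
  = 14.31%


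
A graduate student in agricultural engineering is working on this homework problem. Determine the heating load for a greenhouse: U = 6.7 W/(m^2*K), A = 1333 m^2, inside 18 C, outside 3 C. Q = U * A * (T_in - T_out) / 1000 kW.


dT = 18 - (3) = 15 K
Q = U * A * dT
  = 6.7 * 1333 * 15
  = 133966.50 W = 133.97 kW


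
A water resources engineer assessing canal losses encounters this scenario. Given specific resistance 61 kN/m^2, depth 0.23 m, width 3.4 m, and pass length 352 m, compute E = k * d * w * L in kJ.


E = k * d * w * L
  = 61 * 0.23 * 3.4 * 352
  = 16791.10 kJ


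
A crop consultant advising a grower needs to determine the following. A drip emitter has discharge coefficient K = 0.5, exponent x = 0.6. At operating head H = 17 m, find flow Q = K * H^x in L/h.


Q = K * H^x
  = 0.5 * 17^0.6
  = 0.5 * 5.4736
  = 2.74 L/h


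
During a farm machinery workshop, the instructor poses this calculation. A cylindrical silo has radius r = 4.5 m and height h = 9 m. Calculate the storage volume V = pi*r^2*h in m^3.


V = pi * r^2 * h
  = pi * 4.5^2 * 9
  = pi * 20.25 * 9
  = 572.56 m^3


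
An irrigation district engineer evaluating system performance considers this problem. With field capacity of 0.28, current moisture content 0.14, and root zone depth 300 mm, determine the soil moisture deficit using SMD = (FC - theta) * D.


SMD = (FC - theta) * D
    = (0.28 - 0.14) * 300
    = 0.140 * 300
    = 42 mm


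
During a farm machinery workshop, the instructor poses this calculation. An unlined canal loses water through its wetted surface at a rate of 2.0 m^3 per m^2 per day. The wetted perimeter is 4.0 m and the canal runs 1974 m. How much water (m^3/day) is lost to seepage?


S = C * P * L
  = 2.0 * 4.0 * 1974
  = 15792 m^3/day


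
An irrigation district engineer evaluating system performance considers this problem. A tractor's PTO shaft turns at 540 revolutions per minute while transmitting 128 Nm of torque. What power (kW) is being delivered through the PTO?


P = 2*pi*n*T / 60000
  = 2*pi * 540 * 128 / 60000
  = 434293.77 / 60000
  = 7.24 kW


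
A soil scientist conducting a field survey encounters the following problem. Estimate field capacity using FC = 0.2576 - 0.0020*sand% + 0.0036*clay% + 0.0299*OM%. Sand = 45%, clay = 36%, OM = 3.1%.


FC = 0.2576 - 0.0020*45 + 0.0036*36 + 0.0299*3.1
   = 0.2576 - 0.0900 + 0.1296 + 0.0927
   = 0.3899


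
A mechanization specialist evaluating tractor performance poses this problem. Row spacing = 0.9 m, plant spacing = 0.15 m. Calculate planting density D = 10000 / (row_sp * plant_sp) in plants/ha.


D = 10000 / (row_sp * plant_sp)
  = 10000 / (0.9 * 0.15)
  = 10000 / 0.1350
  = 74074.07 plants/ha


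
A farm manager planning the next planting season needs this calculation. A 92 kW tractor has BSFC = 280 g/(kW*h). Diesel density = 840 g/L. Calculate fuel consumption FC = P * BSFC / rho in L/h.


FC = P * BSFC / rho_fuel
   = 92 * 280 / 840
   = 25760 / 840
   = 30.67 L/h


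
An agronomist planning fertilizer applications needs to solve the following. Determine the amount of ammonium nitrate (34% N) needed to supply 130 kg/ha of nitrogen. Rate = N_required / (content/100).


Rate = N_required / (N_content / 100)
     = 130 / (34 / 100)
     = 130 / 0.34
     = 382.35 kg/ha


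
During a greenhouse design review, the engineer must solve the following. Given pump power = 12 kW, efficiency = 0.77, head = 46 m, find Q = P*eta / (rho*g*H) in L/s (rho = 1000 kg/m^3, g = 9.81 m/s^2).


Q = (P * 1000 * eta) / (rho * g * H)
  = (12 * 1000 * 0.77) / (1000 * 9.81 * 46)
  = 9240 / 451260
  = 0.02048 m^3/s = 20.48 L/s


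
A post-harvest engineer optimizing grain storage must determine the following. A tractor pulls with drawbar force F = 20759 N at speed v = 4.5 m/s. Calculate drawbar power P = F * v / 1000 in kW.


P = F * v / 1000
  = 20759 * 4.5 / 1000
  = 93415.50 / 1000
  = 93.42 kW


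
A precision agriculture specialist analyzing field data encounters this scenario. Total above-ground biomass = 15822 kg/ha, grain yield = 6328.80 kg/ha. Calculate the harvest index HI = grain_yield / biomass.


HI = grain_yield / biomass
   = 6328.80 / 15822
   = 0.40


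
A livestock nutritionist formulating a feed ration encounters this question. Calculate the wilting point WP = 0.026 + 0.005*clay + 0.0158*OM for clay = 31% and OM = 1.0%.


WP = 0.026 + 0.005*31 + 0.0158*1.0
   = 0.026 + 0.1550 + 0.0158
   = 0.1968


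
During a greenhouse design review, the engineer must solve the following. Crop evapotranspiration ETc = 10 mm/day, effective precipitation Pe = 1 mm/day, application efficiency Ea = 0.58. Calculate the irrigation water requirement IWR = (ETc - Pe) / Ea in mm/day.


IWR = (ETc - Pe) / Ea
    = (10 - 1) / 0.58
    = 9 / 0.58
    = 15.52 mm/day


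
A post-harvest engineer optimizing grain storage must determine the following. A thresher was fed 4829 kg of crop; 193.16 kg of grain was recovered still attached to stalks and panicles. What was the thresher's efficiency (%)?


eta = (total - unthreshed) / total * 100
    = (4829 - 193.16) / 4829 * 100
    = 4635.84 / 4829 * 100
    = 96%


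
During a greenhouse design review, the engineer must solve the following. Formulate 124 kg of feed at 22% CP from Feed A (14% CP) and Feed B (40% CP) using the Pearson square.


parts_A = CP_b - target = 40 - 22 = 18
parts_B = target - CP_a = 22 - 14 = 8
total_parts = 18 + 8 = 26
Feed A = 124 * 18 / 26 = 85.85 kg
Feed B = 124 * 8 / 26 = 38.15 kg

85.85 kg


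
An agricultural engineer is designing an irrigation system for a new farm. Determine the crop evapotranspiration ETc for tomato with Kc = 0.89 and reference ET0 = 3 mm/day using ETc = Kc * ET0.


ETc = Kc * ET0
    = 0.89 * 3
    = 2.67 mm/day


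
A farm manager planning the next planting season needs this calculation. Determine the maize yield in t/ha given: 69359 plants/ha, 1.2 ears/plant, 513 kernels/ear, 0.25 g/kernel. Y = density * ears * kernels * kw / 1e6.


Y = density * ears * kernels * kw
  = 69359 * 1.2 * 513 * 0.25 g/ha
  = 10674350.10 g/ha
  = 10674.35 kg/ha = 10.67 t/ha


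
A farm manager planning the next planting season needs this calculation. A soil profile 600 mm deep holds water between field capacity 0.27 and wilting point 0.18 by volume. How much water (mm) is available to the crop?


AW = (FC - WP) * D
   = (0.27 - 0.18) * 600
   = 0.09 * 600
   = 54 mm


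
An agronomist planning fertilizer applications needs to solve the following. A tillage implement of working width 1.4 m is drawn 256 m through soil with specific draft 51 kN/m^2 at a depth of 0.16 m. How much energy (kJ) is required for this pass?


E = k * d * w * L
  = 51 * 0.16 * 1.4 * 256
  = 2924.54 kJ


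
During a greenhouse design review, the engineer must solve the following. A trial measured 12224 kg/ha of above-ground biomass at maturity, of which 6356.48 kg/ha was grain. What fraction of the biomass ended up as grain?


HI = grain_yield / biomass
   = 6356.48 / 12224
   = 0.52


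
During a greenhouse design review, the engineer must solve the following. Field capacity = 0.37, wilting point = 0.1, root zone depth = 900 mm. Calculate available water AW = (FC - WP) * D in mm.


AW = (FC - WP) * D
   = (0.37 - 0.1) * 900
   = 0.27 * 900
   = 243 mm


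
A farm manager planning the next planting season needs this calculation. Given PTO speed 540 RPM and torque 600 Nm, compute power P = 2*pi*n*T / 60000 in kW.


P = 2*pi*n*T / 60000
  = 2*pi * 540 * 600 / 60000
  = 2035752.04 / 60000
  = 33.93 kW


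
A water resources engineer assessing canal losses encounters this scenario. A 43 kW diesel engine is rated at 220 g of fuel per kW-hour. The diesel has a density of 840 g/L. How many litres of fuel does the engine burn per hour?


FC = P * BSFC / rho_fuel
   = 43 * 220 / 840
   = 9460 / 840
   = 11.26 L/h


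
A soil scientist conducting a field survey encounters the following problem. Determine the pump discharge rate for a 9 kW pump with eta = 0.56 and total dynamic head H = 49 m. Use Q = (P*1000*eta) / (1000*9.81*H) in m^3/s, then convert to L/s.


Q = (P * 1000 * eta) / (rho * g * H)
  = (9 * 1000 * 0.56) / (1000 * 9.81 * 49)
  = 5040 / 480690
  = 0.01048 m^3/s = 10.48 L/s


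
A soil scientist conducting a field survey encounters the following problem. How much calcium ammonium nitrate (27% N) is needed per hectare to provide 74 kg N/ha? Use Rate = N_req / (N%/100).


Rate = N_required / (N_content / 100)
     = 74 / (27 / 100)
     = 74 / 0.27
     = 274.07 kg/ha


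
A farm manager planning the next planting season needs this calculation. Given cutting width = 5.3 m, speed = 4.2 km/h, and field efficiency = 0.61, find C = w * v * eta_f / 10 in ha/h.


C = w * v * eta_f / 10
  = 5.3 * 4.2 * 0.61 / 10
  = 13.58 / 10
  = 1.36 ha/h


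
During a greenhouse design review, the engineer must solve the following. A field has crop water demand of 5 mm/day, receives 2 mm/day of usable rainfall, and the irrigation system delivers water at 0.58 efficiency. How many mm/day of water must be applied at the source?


IWR = (ETc - Pe) / Ea
    = (5 - 2) / 0.58
    = 3 / 0.58
    = 5.17 mm/day


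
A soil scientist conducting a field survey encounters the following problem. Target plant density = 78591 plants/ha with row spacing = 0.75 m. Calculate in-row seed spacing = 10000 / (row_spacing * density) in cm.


spacing = 10000 / (row_sp * density)
        = 10000 / (0.75 * 78591)
        = 10000 / 58943.25
        = 0.16965 m = 16.97 cm


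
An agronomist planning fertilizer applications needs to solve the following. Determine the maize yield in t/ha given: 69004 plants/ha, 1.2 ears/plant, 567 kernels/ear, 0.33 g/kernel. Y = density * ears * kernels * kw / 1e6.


Y = density * ears * kernels * kw
  = 69004 * 1.2 * 567 * 0.33 g/ha
  = 15493606.13 g/ha
  = 15493.61 kg/ha = 15.49 t/ha


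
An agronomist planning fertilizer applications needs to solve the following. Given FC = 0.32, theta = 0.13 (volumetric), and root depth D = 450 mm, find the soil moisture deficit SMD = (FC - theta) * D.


SMD = (FC - theta) * D
    = (0.32 - 0.13) * 450
    = 0.190 * 450
    = 85.50 mm


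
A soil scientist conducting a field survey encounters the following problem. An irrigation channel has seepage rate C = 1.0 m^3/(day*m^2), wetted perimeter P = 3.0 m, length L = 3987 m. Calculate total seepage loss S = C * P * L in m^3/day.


S = C * P * L
  = 1.0 * 3.0 * 3987
  = 11961 m^3/day


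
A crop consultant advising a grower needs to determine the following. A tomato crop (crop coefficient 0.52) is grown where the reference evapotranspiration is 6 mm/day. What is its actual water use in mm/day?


ETc = Kc * ET0
    = 0.52 * 6
    = 3.12 mm/day


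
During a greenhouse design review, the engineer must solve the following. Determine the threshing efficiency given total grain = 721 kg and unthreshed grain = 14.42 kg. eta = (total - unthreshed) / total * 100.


eta = (total - unthreshed) / total * 100
    = (721 - 14.42) / 721 * 100
    = 706.58 / 721 * 100
    = 98%


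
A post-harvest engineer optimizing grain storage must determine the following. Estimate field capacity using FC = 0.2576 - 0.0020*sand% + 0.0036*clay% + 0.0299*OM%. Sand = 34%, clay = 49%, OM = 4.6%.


FC = 0.2576 - 0.0020*34 + 0.0036*49 + 0.0299*4.6
   = 0.2576 - 0.0680 + 0.1764 + 0.1375
   = 0.5035


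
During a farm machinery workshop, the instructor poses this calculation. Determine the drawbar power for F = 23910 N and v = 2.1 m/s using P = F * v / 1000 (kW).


P = F * v / 1000
  = 23910 * 2.1 / 1000
  = 50211 / 1000
  = 50.21 kW


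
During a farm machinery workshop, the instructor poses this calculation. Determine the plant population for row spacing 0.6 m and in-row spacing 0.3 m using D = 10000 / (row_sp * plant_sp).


D = 10000 / (row_sp * plant_sp)
  = 10000 / (0.6 * 0.3)
  = 10000 / 0.1800
  = 55555.56 plants/ha


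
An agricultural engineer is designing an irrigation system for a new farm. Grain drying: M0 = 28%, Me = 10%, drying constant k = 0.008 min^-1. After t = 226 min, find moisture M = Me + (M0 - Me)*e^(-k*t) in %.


M = Me + (M0 - Me) * e^(-k*t)
  = 10 + (28 - 10) * e^(-0.008*226)
  = 10 + 18 * e^(-1.808)
  = 10 + 18 * 0.16398
  = 10 + 2.9517
  = 12.95%


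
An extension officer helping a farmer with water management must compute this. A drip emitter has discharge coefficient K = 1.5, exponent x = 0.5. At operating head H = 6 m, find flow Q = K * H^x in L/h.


Q = K * H^x
  = 1.5 * 6^0.5
  = 1.5 * 2.4495
  = 3.67 L/h


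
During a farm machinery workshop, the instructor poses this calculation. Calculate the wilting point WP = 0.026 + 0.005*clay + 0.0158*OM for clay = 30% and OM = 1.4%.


WP = 0.026 + 0.005*30 + 0.0158*1.4
   = 0.026 + 0.1500 + 0.0221
   = 0.1981


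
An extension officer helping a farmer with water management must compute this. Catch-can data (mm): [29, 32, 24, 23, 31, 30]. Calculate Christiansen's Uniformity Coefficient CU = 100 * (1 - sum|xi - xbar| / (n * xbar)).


xbar = 169 / 6 = 28.167
sum|xi - xbar| = 18.667
CU = 100 * (1 - 18.667 / (6 * 28.167))
   = 100 * (1 - 0.1105)
   = 88.95%


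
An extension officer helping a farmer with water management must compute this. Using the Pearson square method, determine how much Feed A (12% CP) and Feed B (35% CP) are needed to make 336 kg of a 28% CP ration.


parts_A = CP_b - target = 35 - 28 = 7
parts_B = target - CP_a = 28 - 12 = 16
total_parts = 7 + 16 = 23
Feed A = 336 * 7 / 23 = 102.26 kg
Feed B = 336 * 16 / 23 = 233.74 kg

102.26 kg


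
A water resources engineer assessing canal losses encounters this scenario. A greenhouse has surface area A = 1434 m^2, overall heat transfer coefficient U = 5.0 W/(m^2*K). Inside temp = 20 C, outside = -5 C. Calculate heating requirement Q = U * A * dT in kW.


dT = 20 - (-5) = 25 K
Q = U * A * dT
  = 5.0 * 1434 * 25
  = 179250 W = 179.25 kW


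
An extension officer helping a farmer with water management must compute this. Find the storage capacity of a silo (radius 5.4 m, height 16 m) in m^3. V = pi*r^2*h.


V = pi * r^2 * h
  = pi * 5.4^2 * 16
  = pi * 29.16 * 16
  = 1465.74 m^3


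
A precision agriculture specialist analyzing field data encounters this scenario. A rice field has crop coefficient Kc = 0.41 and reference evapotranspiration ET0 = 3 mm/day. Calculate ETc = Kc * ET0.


ETc = Kc * ET0
    = 0.41 * 3
    = 1.23 mm/day


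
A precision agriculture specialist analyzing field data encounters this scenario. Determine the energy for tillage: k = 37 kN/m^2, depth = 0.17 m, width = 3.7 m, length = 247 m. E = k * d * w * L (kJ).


E = k * d * w * L
  = 37 * 0.17 * 3.7 * 247
  = 5748.43 kJ


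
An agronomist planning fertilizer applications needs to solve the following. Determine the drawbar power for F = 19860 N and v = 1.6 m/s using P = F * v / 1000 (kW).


P = F * v / 1000
  = 19860 * 1.6 / 1000
  = 31776 / 1000
  = 31.78 kW


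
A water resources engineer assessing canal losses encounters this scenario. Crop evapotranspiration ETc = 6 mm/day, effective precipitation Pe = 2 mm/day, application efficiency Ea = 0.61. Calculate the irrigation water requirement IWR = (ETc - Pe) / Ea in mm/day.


IWR = (ETc - Pe) / Ea
    = (6 - 2) / 0.61
    = 4 / 0.61
    = 6.56 mm/day
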